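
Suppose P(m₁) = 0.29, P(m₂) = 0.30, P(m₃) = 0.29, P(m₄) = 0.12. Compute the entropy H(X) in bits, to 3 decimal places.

1.924 bits

H = −Σ pᵢ log₂ pᵢ.
−0.29·log₂(0.29) = 0.5179
−0.30·log₂(0.30) = 0.5211
−0.29·log₂(0.29) = 0.5179
−0.12·log₂(0.12) = 0.3671
Sum ≈ 1.9240 → 1.924 bits.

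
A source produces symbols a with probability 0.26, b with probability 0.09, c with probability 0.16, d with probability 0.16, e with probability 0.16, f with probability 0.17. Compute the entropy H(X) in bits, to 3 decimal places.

2.522 bits

H = −Σ pᵢ log₂ pᵢ.
−0.26·log₂(0.26) = 0.5053
−0.09·log₂(0.09) = 0.3127
−0.16·log₂(0.16) = 0.4230
−0.16·log₂(0.16) = 0.4230
−0.16·log₂(0.16) = 0.4230
−0.17·log₂(0.17) = 0.4346
Sum ≈ 2.5216 → 2.522 bits.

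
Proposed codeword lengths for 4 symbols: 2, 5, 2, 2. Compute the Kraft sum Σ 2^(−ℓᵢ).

0.78125

With common denominator 2^5 = 32: Σ 2^(−ℓᵢ) = 8/32 + 1/32 + 8/32 + 8/32 = 25/32 = 0.78125.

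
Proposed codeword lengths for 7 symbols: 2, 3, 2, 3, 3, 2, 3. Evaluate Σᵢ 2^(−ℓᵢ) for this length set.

With common denominator 2^3 = 8: Σ 2^(−ℓᵢ) = 2/8 + 1/8 + 2/8 + 1/8 + 1/8 + 2/8 + 1/8 = 10/8 = 1.25.

1.25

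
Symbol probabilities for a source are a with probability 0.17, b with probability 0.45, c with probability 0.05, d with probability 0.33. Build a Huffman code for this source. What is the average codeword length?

Repeatedly combine the two least-probable nodes; the expected code length is the sum of the merged weights.
merge 1/20 + 17/100 → 11/50
merge 11/50 + 33/100 → 11/20
merge 9/20 + 11/20 → 1
L = 11/50 + 11/20 + 1 = 177/100 = 1.77 bits/symbol.

1.77 bits/symbol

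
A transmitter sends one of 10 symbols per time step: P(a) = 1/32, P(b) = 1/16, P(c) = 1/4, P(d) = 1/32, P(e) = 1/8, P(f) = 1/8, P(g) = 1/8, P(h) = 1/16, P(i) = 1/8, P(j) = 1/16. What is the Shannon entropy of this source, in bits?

3.0625 bits

Each probability is a power of 1/2, so log₂(1/p) is an integer.
H = Σ p·log₂(1/p) = 1/32·5 + 1/16·4 + 1/4·2 + 1/32·5 + 1/8·3 + 1/8·3 + 1/8·3 + 1/16·4 + 1/8·3 + 1/16·4 = 3.0625 bits.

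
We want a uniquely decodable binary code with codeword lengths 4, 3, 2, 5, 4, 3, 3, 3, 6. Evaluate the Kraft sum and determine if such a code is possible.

With common denominator 2^6 = 64: Σ 2^(−ℓᵢ) = 4/64 + 8/64 + 16/64 + 2/64 + 4/64 + 8/64 + 8/64 + 8/64 + 1/64 = 59/64 = 0.921875.
Kraft's inequality requires Σ ≤ 1; here Σ = 0.921875 ≤ 1, so such a prefix code exists.

0.921875; yes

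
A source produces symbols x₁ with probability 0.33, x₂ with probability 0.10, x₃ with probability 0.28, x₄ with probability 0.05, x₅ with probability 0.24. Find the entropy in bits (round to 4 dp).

H = −Σ pᵢ log₂ pᵢ.
−0.33·log₂(0.33) = 0.5278
−0.10·log₂(0.10) = 0.3322
−0.28·log₂(0.28) = 0.5142
−0.05·log₂(0.05) = 0.2161
−0.24·log₂(0.24) = 0.4941
Sum ≈ 2.0845 → 2.0845 bits.

2.0845 bits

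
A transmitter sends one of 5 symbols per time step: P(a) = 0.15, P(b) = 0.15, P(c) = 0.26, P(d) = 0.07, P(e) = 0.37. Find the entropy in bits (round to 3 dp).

H = −Σ pᵢ log₂ pᵢ.
−0.15·log₂(0.15) = 0.4105
−0.15·log₂(0.15) = 0.4105
−0.26·log₂(0.26) = 0.5053
−0.07·log₂(0.07) = 0.2686
−0.37·log₂(0.37) = 0.5307
Sum ≈ 2.1257 → 2.126 bits.

2.126 bits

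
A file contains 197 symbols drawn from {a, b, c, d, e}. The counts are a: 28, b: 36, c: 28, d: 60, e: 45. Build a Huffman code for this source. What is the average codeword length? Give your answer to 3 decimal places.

2.284 bits/symbol

Probabilities are the counts divided by 197.
Repeatedly combine the two least-probable nodes; the expected code length is the sum of the merged weights.
merge 28/197 + 28/197 → 56/197
merge 36/197 + 45/197 → 81/197
merge 56/197 + 60/197 → 116/197
merge 81/197 + 116/197 → 1
L = 56/197 + 81/197 + 116/197 + 1 = 450/197 ≈ 2.284 bits/symbol.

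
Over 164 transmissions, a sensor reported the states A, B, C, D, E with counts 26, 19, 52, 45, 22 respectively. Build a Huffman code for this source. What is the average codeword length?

2.25 bits/symbol

Probabilities are the counts divided by 164.
Repeatedly combine the two least-probable nodes; the expected code length is the sum of the merged weights.
merge 19/164 + 11/82 → 1/4
merge 13/82 + 1/4 → 67/164
merge 45/164 + 13/41 → 97/164
merge 67/164 + 97/164 → 1
L = 1/4 + 67/164 + 97/164 + 1 = 9/4 = 2.25 bits/symbol.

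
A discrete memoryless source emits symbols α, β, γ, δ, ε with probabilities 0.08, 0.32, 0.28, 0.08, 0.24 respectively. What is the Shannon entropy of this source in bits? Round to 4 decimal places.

2.1174 bits

H = −Σ pᵢ log₂ pᵢ.
−0.08·log₂(0.08) = 0.2915
−0.32·log₂(0.32) = 0.5260
−0.28·log₂(0.28) = 0.5142
−0.08·log₂(0.08) = 0.2915
−0.24·log₂(0.24) = 0.4941
Sum ≈ 2.1174 → 2.1174 bits.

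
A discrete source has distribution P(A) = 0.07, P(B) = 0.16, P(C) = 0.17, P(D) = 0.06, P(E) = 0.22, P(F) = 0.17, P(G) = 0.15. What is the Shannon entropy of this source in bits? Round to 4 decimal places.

H = −Σ pᵢ log₂ pᵢ.
−0.07·log₂(0.07) = 0.2686
−0.16·log₂(0.16) = 0.4230
−0.17·log₂(0.17) = 0.4346
−0.06·log₂(0.06) = 0.2435
−0.22·log₂(0.22) = 0.4806
−0.17·log₂(0.17) = 0.4346
−0.15·log₂(0.15) = 0.4105
Sum ≈ 2.6954 → 2.6954 bits.

2.6954 bits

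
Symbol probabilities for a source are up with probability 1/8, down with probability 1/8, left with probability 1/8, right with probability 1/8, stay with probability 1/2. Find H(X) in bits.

2 bits

Each probability is a power of 1/2, so log₂(1/p) is an integer.
H = Σ p·log₂(1/p) = 1/8·3 + 1/8·3 + 1/8·3 + 1/8·3 + 1/2·1 = 2 bits.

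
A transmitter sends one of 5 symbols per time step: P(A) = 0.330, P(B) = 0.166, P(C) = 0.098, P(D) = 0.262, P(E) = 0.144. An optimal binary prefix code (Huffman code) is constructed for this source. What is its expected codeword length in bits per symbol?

Repeatedly combine the two least-probable nodes; the expected code length is the sum of the merged weights.
merge 49/500 + 18/125 → 121/500
merge 83/500 + 121/500 → 51/125
merge 131/500 + 33/100 → 74/125
merge 51/125 + 74/125 → 1
L = 121/500 + 51/125 + 74/125 + 1 = 1121/500 = 2.242 bits/symbol.

2.242 bits/symbol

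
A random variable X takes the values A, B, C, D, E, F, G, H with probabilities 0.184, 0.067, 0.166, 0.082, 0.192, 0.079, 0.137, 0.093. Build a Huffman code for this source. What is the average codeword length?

Repeatedly combine the two least-probable nodes; the expected code length is the sum of the merged weights.
merge 67/1000 + 79/1000 → 73/500
merge 41/500 + 93/1000 → 7/40
merge 137/1000 + 73/500 → 283/1000
merge 83/500 + 7/40 → 341/1000
merge 23/125 + 24/125 → 47/125
merge 283/1000 + 341/1000 → 78/125
merge 47/125 + 78/125 → 1
L = 73/500 + 7/40 + 283/1000 + 341/1000 + 47/125 + 78/125 + 1 = 589/200 = 2.945 bits/symbol.

2.945 bits/symbol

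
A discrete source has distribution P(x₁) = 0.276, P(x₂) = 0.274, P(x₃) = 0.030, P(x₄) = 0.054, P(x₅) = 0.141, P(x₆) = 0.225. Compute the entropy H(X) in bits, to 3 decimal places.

2.286 bits

H = −Σ pᵢ log₂ pᵢ.
−0.276·log₂(0.276) = 0.5126
−0.274·log₂(0.274) = 0.5118
−0.030·log₂(0.030) = 0.1518
−0.054·log₂(0.054) = 0.2274
−0.141·log₂(0.141) = 0.3985
−0.225·log₂(0.225) = 0.4842
Sum ≈ 2.2862 → 2.286 bits.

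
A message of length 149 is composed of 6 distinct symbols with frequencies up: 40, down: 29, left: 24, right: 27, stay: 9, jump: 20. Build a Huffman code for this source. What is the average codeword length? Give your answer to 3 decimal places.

Probabilities are the counts divided by 149.
Repeatedly combine the two least-probable nodes; the expected code length is the sum of the merged weights.
merge 9/149 + 20/149 → 29/149
merge 24/149 + 27/149 → 51/149
merge 29/149 + 29/149 → 58/149
merge 40/149 + 51/149 → 91/149
merge 58/149 + 91/149 → 1
L = 29/149 + 51/149 + 58/149 + 91/149 + 1 = 378/149 ≈ 2.537 bits/symbol.

2.537 bits/symbol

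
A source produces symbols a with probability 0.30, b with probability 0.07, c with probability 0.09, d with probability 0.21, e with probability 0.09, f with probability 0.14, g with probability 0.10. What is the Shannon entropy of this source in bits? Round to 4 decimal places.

2.6171 bits

H = −Σ pᵢ log₂ pᵢ.
−0.30·log₂(0.30) = 0.5211
−0.07·log₂(0.07) = 0.2686
−0.09·log₂(0.09) = 0.3127
−0.21·log₂(0.21) = 0.4728
−0.09·log₂(0.09) = 0.3127
−0.14·log₂(0.14) = 0.3971
−0.10·log₂(0.10) = 0.3322
Sum ≈ 2.6171 → 2.6171 bits.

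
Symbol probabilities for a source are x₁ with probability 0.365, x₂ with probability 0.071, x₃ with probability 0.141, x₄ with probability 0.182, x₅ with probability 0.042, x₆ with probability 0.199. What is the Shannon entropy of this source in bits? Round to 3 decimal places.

2.303 bits

H = −Σ pᵢ log₂ pᵢ.
−0.365·log₂(0.365) = 0.5307
−0.071·log₂(0.071) = 0.2709
−0.141·log₂(0.141) = 0.3985
−0.182·log₂(0.182) = 0.4474
−0.042·log₂(0.042) = 0.1921
−0.199·log₂(0.199) = 0.4635
Sum ≈ 2.3031 → 2.303 bits.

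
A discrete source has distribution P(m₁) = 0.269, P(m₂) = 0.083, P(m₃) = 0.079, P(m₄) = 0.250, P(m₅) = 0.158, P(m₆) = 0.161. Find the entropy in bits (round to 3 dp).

H = −Σ pᵢ log₂ pᵢ.
−0.269·log₂(0.269) = 0.5096
−0.083·log₂(0.083) = 0.2980
−0.079·log₂(0.079) = 0.2893
−0.250·log₂(0.250) = 0.5000
−0.158·log₂(0.158) = 0.4206
−0.161·log₂(0.161) = 0.4242
Sum ≈ 2.4417 → 2.442 bits.

2.442 bits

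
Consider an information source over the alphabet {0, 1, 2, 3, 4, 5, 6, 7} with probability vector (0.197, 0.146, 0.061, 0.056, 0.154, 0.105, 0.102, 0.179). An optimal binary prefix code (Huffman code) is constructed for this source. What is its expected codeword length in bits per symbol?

Repeatedly combine the two least-probable nodes; the expected code length is the sum of the merged weights.
merge 7/125 + 61/1000 → 117/1000
merge 51/500 + 21/200 → 207/1000
merge 117/1000 + 73/500 → 263/1000
merge 77/500 + 179/1000 → 333/1000
merge 197/1000 + 207/1000 → 101/250
merge 263/1000 + 333/1000 → 149/250
merge 101/250 + 149/250 → 1
L = 117/1000 + 207/1000 + 263/1000 + 333/1000 + 101/250 + 149/250 + 1 = 73/25 = 2.92 bits/symbol.

2.92 bits/symbol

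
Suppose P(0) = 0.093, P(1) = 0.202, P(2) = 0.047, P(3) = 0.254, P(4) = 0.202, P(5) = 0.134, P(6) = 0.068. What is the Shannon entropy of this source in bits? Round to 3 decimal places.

H = −Σ pᵢ log₂ pᵢ.
−0.093·log₂(0.093) = 0.3187
−0.202·log₂(0.202) = 0.4661
−0.047·log₂(0.047) = 0.2073
−0.254·log₂(0.254) = 0.5022
−0.202·log₂(0.202) = 0.4661
−0.134·log₂(0.134) = 0.3886
−0.068·log₂(0.068) = 0.2637
Sum ≈ 2.6127 → 2.613 bits.

2.613 bits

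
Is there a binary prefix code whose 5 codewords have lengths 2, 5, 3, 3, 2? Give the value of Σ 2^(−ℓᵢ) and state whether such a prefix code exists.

With common denominator 2^5 = 32: Σ 2^(−ℓᵢ) = 8/32 + 1/32 + 4/32 + 4/32 + 8/32 = 25/32 = 0.78125.
Kraft's inequality requires Σ ≤ 1; here Σ = 0.78125 ≤ 1, so such a prefix code exists.

0.78125; yes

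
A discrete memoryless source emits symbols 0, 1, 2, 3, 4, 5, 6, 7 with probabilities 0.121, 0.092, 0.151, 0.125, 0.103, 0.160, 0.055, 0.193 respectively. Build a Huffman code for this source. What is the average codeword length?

2.954 bits/symbol

Repeatedly combine the two least-probable nodes; the expected code length is the sum of the merged weights.
merge 11/200 + 23/250 → 147/1000
merge 103/1000 + 121/1000 → 28/125
merge 1/8 + 147/1000 → 34/125
merge 151/1000 + 4/25 → 311/1000
merge 193/1000 + 28/125 → 417/1000
merge 34/125 + 311/1000 → 583/1000
merge 417/1000 + 583/1000 → 1
L = 147/1000 + 28/125 + 34/125 + 311/1000 + 417/1000 + 583/1000 + 1 = 1477/500 = 2.954 bits/symbol.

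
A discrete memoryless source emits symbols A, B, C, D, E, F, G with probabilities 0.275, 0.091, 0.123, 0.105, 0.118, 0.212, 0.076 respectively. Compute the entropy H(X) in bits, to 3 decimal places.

2.661 bits

H = −Σ pᵢ log₂ pᵢ.
−0.275·log₂(0.275) = 0.5122
−0.091·log₂(0.091) = 0.3147
−0.123·log₂(0.123) = 0.3719
−0.105·log₂(0.105) = 0.3414
−0.118·log₂(0.118) = 0.3638
−0.212·log₂(0.212) = 0.4744
−0.076·log₂(0.076) = 0.2826
Sum ≈ 2.6609 → 2.661 bits.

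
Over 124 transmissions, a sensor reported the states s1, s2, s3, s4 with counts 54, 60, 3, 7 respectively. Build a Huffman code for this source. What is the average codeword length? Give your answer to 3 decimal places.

Probabilities are the counts divided by 124.
Repeatedly combine the two least-probable nodes; the expected code length is the sum of the merged weights.
merge 3/124 + 7/124 → 5/62
merge 5/62 + 27/62 → 16/31
merge 15/31 + 16/31 → 1
L = 5/62 + 16/31 + 1 = 99/62 ≈ 1.597 bits/symbol.

1.597 bits/symbol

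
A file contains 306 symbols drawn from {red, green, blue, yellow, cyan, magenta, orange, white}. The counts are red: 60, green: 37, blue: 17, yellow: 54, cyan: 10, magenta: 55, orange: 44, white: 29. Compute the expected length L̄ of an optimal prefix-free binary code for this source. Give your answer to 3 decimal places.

Probabilities are the counts divided by 306.
Repeatedly combine the two least-probable nodes; the expected code length is the sum of the merged weights.
merge 5/153 + 1/18 → 3/34
merge 3/34 + 29/306 → 28/153
merge 37/306 + 22/153 → 9/34
merge 3/17 + 55/306 → 109/306
merge 28/153 + 10/51 → 58/153
merge 9/34 + 109/306 → 95/153
merge 58/153 + 95/153 → 1
L = 3/34 + 28/153 + 9/34 + 109/306 + 58/153 + 95/153 + 1 = 295/102 ≈ 2.892 bits/symbol.

2.892 bits/symbol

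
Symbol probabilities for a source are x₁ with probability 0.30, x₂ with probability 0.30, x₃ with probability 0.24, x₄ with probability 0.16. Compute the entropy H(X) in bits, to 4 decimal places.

1.9593 bits

H = −Σ pᵢ log₂ pᵢ.
−0.30·log₂(0.30) = 0.5211
−0.30·log₂(0.30) = 0.5211
−0.24·log₂(0.24) = 0.4941
−0.16·log₂(0.16) = 0.4230
Sum ≈ 1.9593 → 1.9593 bits.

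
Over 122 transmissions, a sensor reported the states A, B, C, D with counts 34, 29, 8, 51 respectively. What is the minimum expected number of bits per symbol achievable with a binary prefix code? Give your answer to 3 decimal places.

1.885 bits/symbol

Probabilities are the counts divided by 122.
Repeatedly combine the two least-probable nodes; the expected code length is the sum of the merged weights.
merge 4/61 + 29/122 → 37/122
merge 17/61 + 37/122 → 71/122
merge 51/122 + 71/122 → 1
L = 37/122 + 71/122 + 1 = 115/61 ≈ 1.885 bits/symbol.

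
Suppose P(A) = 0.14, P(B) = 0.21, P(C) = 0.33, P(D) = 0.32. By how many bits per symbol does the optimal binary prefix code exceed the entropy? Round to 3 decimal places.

0.076 bits

Entropy H = −Σ p log₂ p ≈ 1.9238 bits.
Huffman merges: 7/50+21/100→7/20; 8/25+33/100→13/20; 7/20+13/20→1. L = 2 ≈ 2.0000.
L − H = 2.0000 − 1.9238 = 0.076 bits.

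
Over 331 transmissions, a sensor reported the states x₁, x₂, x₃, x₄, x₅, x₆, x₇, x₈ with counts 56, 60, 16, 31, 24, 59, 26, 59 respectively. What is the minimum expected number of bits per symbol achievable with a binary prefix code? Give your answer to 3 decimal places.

Probabilities are the counts divided by 331.
Repeatedly combine the two least-probable nodes; the expected code length is the sum of the merged weights.
merge 16/331 + 24/331 → 40/331
merge 26/331 + 31/331 → 57/331
merge 40/331 + 56/331 → 96/331
merge 57/331 + 59/331 → 116/331
merge 59/331 + 60/331 → 119/331
merge 96/331 + 116/331 → 212/331
merge 119/331 + 212/331 → 1
L = 40/331 + 57/331 + 96/331 + 116/331 + 119/331 + 212/331 + 1 = 971/331 ≈ 2.934 bits/symbol.

2.934 bits/symbol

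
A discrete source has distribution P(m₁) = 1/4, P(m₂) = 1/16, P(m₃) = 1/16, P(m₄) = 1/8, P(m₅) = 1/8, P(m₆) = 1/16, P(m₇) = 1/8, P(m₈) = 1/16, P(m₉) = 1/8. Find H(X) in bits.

3 bits

Each probability is a power of 1/2, so log₂(1/p) is an integer.
H = Σ p·log₂(1/p) = 1/4·2 + 1/16·4 + 1/16·4 + 1/8·3 + 1/8·3 + 1/16·4 + 1/8·3 + 1/16·4 + 1/8·3 = 3 bits.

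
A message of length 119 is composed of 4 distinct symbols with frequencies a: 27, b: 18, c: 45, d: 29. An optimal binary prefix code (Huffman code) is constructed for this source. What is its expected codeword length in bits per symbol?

2 bits/symbol

Probabilities are the counts divided by 119.
Repeatedly combine the two least-probable nodes; the expected code length is the sum of the merged weights.
merge 18/119 + 27/119 → 45/119
merge 29/119 + 45/119 → 74/119
merge 45/119 + 74/119 → 1
L = 45/119 + 74/119 + 1 = 2 bits/symbol.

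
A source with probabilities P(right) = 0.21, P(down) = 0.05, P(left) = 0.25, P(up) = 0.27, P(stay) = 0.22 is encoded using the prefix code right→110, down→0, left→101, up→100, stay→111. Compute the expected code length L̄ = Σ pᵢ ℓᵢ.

2.9 bits/symbol

L̄ = Σ pᵢ·ℓᵢ = 0.21·3 + 0.05·1 + 0.25·3 + 0.27·3 + 0.22·3 = 2.9 bits/symbol.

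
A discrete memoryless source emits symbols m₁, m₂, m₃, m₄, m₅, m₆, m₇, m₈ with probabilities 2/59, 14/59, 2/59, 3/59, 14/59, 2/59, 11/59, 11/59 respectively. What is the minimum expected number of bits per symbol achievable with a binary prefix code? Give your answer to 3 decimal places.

Repeatedly combine the two least-probable nodes; the expected code length is the sum of the merged weights.
merge 2/59 + 2/59 → 4/59
merge 2/59 + 3/59 → 5/59
merge 4/59 + 5/59 → 9/59
merge 9/59 + 11/59 → 20/59
merge 11/59 + 14/59 → 25/59
merge 14/59 + 20/59 → 34/59
merge 25/59 + 34/59 → 1
L = 4/59 + 5/59 + 9/59 + 20/59 + 25/59 + 34/59 + 1 = 156/59 ≈ 2.644 bits/symbol.

2.644 bits/symbol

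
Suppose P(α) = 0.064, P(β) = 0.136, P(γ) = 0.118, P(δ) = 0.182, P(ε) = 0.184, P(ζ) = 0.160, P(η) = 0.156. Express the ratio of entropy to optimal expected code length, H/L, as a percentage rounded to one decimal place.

97.5%

Entropy H = −Σ p log₂ p ≈ 2.7470 bits.
Huffman merges: 8/125+59/500→91/500; 17/125+39/250→73/250; 4/25+91/500→171/500; 91/500+23/125→183/500; 73/250+171/500→317/500; 183/500+317/500→1. L = 352/125 ≈ 2.8160.
Efficiency = H/L = 2.7470/2.8160 = 97.5%.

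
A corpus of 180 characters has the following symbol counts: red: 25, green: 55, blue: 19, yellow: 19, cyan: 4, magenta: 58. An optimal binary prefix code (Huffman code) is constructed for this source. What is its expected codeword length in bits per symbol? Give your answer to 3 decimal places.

2.361 bits/symbol

Probabilities are the counts divided by 180.
Repeatedly combine the two least-probable nodes; the expected code length is the sum of the merged weights.
merge 1/45 + 19/180 → 23/180
merge 19/180 + 23/180 → 7/30
merge 5/36 + 7/30 → 67/180
merge 11/36 + 29/90 → 113/180
merge 67/180 + 113/180 → 1
L = 23/180 + 7/30 + 67/180 + 113/180 + 1 = 85/36 ≈ 2.361 bits/symbol.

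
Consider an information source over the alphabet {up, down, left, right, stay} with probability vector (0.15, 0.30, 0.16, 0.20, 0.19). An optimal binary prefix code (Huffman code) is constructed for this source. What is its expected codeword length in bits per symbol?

Repeatedly combine the two least-probable nodes; the expected code length is the sum of the merged weights.
merge 3/20 + 4/25 → 31/100
merge 19/100 + 1/5 → 39/100
merge 3/10 + 31/100 → 61/100
merge 39/100 + 61/100 → 1
L = 31/100 + 39/100 + 61/100 + 1 = 231/100 = 2.31 bits/symbol.

2.31 bits/symbol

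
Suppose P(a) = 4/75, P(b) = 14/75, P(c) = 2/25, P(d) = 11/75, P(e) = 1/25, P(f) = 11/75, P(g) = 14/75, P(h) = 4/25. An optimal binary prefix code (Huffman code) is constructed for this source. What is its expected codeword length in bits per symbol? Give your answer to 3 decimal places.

Repeatedly combine the two least-probable nodes; the expected code length is the sum of the merged weights.
merge 1/25 + 4/75 → 7/75
merge 2/25 + 7/75 → 13/75
merge 11/75 + 11/75 → 22/75
merge 4/25 + 13/75 → 1/3
merge 14/75 + 14/75 → 28/75
merge 22/75 + 1/3 → 47/75
merge 28/75 + 47/75 → 1
L = 7/75 + 13/75 + 22/75 + 1/3 + 28/75 + 47/75 + 1 = 217/75 ≈ 2.893 bits/symbol.

2.893 bits/symbol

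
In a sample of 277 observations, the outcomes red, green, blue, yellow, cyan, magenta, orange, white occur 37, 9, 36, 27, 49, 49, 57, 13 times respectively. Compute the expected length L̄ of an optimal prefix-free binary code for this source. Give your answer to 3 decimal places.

Probabilities are the counts divided by 277.
Repeatedly combine the two least-probable nodes; the expected code length is the sum of the merged weights.
merge 9/277 + 13/277 → 22/277
merge 22/277 + 27/277 → 49/277
merge 36/277 + 37/277 → 73/277
merge 49/277 + 49/277 → 98/277
merge 49/277 + 57/277 → 106/277
merge 73/277 + 98/277 → 171/277
merge 106/277 + 171/277 → 1
L = 22/277 + 49/277 + 73/277 + 98/277 + 106/277 + 171/277 + 1 = 796/277 ≈ 2.874 bits/symbol.

2.874 bits/symbol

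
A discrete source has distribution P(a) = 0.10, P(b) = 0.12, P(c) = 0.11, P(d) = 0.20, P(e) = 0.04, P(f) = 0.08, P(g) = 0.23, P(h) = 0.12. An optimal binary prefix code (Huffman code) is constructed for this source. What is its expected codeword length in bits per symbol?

2.89 bits/symbol

Repeatedly combine the two least-probable nodes; the expected code length is the sum of the merged weights.
merge 1/25 + 2/25 → 3/25
merge 1/10 + 11/100 → 21/100
merge 3/25 + 3/25 → 6/25
merge 3/25 + 1/5 → 8/25
merge 21/100 + 23/100 → 11/25
merge 6/25 + 8/25 → 14/25
merge 11/25 + 14/25 → 1
L = 3/25 + 21/100 + 6/25 + 8/25 + 11/25 + 14/25 + 1 = 289/100 = 2.89 bits/symbol.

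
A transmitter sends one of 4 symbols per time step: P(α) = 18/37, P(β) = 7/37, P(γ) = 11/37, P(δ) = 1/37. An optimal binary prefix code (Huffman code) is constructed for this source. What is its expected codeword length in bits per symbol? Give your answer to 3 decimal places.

Repeatedly combine the two least-probable nodes; the expected code length is the sum of the merged weights.
merge 1/37 + 7/37 → 8/37
merge 8/37 + 11/37 → 19/37
merge 18/37 + 19/37 → 1
L = 8/37 + 19/37 + 1 = 64/37 ≈ 1.730 bits/symbol.

1.730 bits/symbol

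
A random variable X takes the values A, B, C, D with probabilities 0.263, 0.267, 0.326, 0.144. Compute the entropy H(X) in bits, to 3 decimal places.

1.945 bits

H = −Σ pᵢ log₂ pᵢ.
−0.263·log₂(0.263) = 0.5068
−0.267·log₂(0.267) = 0.5087
−0.326·log₂(0.326) = 0.5272
−0.144·log₂(0.144) = 0.4026
Sum ≈ 1.9452 → 1.945 bits.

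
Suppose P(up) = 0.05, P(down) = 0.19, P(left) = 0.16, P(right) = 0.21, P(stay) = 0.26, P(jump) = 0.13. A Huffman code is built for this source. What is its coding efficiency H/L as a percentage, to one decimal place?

97.4%

Entropy H = −Σ p log₂ p ≈ 2.4551 bits.
Huffman merges: 1/20+13/100→9/50; 4/25+9/50→17/50; 19/100+21/100→2/5; 13/50+17/50→3/5; 2/5+3/5→1. L = 63/25 ≈ 2.5200.
Efficiency = H/L = 2.4551/2.5200 = 97.4%.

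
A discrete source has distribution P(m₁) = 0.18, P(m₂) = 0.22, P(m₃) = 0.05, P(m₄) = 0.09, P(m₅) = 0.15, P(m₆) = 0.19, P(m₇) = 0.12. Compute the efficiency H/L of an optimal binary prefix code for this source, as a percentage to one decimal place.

98.4%

Entropy H = −Σ p log₂ p ≈ 2.6875 bits.
Huffman merges: 1/20+9/100→7/50; 3/25+7/50→13/50; 3/20+9/50→33/100; 19/100+11/50→41/100; 13/50+33/100→59/100; 41/100+59/100→1. L = 273/100 ≈ 2.7300.
Efficiency = H/L = 2.6875/2.7300 = 98.4%.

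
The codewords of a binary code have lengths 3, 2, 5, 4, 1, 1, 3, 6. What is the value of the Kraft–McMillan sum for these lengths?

1.609375

With common denominator 2^6 = 64: Σ 2^(−ℓᵢ) = 8/64 + 16/64 + 2/64 + 4/64 + 32/64 + 32/64 + 8/64 + 1/64 = 103/64 = 1.609375.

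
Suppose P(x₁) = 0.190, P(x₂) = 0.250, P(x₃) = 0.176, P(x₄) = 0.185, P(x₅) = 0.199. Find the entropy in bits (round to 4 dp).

H = −Σ pᵢ log₂ pᵢ.
−0.190·log₂(0.190) = 0.4552
−0.250·log₂(0.250) = 0.5000
−0.176·log₂(0.176) = 0.4411
−0.185·log₂(0.185) = 0.4504
−0.199·log₂(0.199) = 0.4635
Sum ≈ 2.3102 → 2.3102 bits.

2.3102 bits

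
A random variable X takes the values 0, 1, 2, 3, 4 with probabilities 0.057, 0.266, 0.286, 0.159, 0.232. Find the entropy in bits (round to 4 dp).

H = −Σ pᵢ log₂ pᵢ.
−0.057·log₂(0.057) = 0.2356
−0.266·log₂(0.266) = 0.5082
−0.286·log₂(0.286) = 0.5165
−0.159·log₂(0.159) = 0.4218
−0.232·log₂(0.232) = 0.4890
Sum ≈ 2.1711 → 2.1711 bits.

2.1711 bits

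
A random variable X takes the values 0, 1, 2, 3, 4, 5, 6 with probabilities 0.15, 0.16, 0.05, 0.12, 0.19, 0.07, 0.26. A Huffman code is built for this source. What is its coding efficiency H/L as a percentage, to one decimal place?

Entropy H = −Σ p log₂ p ≈ 2.6458 bits.
Huffman merges: 1/20+7/100→3/25; 3/25+3/25→6/25; 3/20+4/25→31/100; 19/100+6/25→43/100; 13/50+31/100→57/100; 43/100+57/100→1. L = 267/100 ≈ 2.6700.
Efficiency = H/L = 2.6458/2.6700 = 99.1%.

99.1%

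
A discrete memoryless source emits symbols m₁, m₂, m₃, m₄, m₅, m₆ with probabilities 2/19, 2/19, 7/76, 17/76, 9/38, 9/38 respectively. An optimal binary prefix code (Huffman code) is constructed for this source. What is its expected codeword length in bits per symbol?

Repeatedly combine the two least-probable nodes; the expected code length is the sum of the merged weights.
merge 7/76 + 2/19 → 15/76
merge 2/19 + 15/76 → 23/76
merge 17/76 + 9/38 → 35/76
merge 9/38 + 23/76 → 41/76
merge 35/76 + 41/76 → 1
L = 15/76 + 23/76 + 35/76 + 41/76 + 1 = 5/2 = 2.5 bits/symbol.

2.5 bits/symbol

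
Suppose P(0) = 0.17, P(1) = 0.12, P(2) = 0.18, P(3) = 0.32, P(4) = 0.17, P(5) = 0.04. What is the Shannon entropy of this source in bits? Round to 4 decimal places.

2.3933 bits

H = −Σ pᵢ log₂ pᵢ.
−0.17·log₂(0.17) = 0.4346
−0.12·log₂(0.12) = 0.3671
−0.18·log₂(0.18) = 0.4453
−0.32·log₂(0.32) = 0.5260
−0.17·log₂(0.17) = 0.4346
−0.04·log₂(0.04) = 0.1858
Sum ≈ 2.3933 → 2.3933 bits.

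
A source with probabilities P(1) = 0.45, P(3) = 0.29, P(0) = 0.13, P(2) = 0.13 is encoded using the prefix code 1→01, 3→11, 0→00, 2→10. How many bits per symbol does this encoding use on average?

2 bits/symbol

L̄ = Σ pᵢ·ℓᵢ = 0.45·2 + 0.29·2 + 0.13·2 + 0.13·2 = 2 bits/symbol.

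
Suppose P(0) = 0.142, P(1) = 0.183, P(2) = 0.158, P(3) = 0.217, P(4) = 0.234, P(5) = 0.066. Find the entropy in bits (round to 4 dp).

H = −Σ pᵢ log₂ pᵢ.
−0.142·log₂(0.142) = 0.3999
−0.183·log₂(0.183) = 0.4484
−0.158·log₂(0.158) = 0.4206
−0.217·log₂(0.217) = 0.4783
−0.234·log₂(0.234) = 0.4903
−0.066·log₂(0.066) = 0.2588
Sum ≈ 2.4963 → 2.4963 bits.

2.4963 bits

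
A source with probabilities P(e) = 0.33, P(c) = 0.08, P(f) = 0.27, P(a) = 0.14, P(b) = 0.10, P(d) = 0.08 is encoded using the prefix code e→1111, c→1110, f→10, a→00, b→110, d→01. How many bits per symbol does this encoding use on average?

L̄ = Σ pᵢ·ℓᵢ = 0.33·4 + 0.08·4 + 0.27·2 + 0.14·2 + 0.10·3 + 0.08·2 = 2.92 bits/symbol.

2.92 bits/symbol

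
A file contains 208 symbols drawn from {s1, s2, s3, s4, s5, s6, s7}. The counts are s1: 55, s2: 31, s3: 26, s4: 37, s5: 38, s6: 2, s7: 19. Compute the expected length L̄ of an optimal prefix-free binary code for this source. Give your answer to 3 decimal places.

2.654 bits/symbol

Probabilities are the counts divided by 208.
Repeatedly combine the two least-probable nodes; the expected code length is the sum of the merged weights.
merge 1/104 + 19/208 → 21/208
merge 21/208 + 1/8 → 47/208
merge 31/208 + 37/208 → 17/52
merge 19/104 + 47/208 → 85/208
merge 55/208 + 17/52 → 123/208
merge 85/208 + 123/208 → 1
L = 21/208 + 47/208 + 17/52 + 85/208 + 123/208 + 1 = 69/26 ≈ 2.654 bits/symbol.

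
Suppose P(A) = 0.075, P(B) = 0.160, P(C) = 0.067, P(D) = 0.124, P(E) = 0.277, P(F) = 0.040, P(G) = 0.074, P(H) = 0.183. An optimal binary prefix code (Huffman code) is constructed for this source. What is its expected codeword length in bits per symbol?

Repeatedly combine the two least-probable nodes; the expected code length is the sum of the merged weights.
merge 1/25 + 67/1000 → 107/1000
merge 37/500 + 3/40 → 149/1000
merge 107/1000 + 31/250 → 231/1000
merge 149/1000 + 4/25 → 309/1000
merge 183/1000 + 231/1000 → 207/500
merge 277/1000 + 309/1000 → 293/500
merge 207/500 + 293/500 → 1
L = 107/1000 + 149/1000 + 231/1000 + 309/1000 + 207/500 + 293/500 + 1 = 699/250 = 2.796 bits/symbol.

2.796 bits/symbol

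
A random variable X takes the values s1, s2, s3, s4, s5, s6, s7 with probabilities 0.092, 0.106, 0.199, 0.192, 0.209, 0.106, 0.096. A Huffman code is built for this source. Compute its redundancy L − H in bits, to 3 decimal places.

Entropy H = −Σ p log₂ p ≈ 2.7203 bits.
Huffman merges: 23/250+12/125→47/250; 53/500+53/500→53/250; 47/250+24/125→19/50; 199/1000+209/1000→51/125; 53/250+19/50→74/125; 51/125+74/125→1. L = 139/50 ≈ 2.7800.
L − H = 2.7800 − 2.7203 = 0.060 bits.

0.060 bits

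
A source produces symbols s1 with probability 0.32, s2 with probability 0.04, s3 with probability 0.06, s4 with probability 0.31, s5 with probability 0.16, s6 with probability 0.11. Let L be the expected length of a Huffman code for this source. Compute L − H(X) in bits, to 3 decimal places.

Entropy H = −Σ p log₂ p ≈ 2.2524 bits.
Huffman merges: 1/25+3/50→1/10; 1/10+11/100→21/100; 4/25+21/100→37/100; 31/100+8/25→63/100; 37/100+63/100→1. L = 231/100 ≈ 2.3100.
L − H = 2.3100 − 2.2524 = 0.058 bits.

0.058 bits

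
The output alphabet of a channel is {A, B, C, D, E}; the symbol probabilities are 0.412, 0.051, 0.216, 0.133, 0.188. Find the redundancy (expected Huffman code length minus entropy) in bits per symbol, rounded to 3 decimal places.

Entropy H = −Σ p log₂ p ≈ 2.0640 bits.
Huffman merges: 51/1000+133/1000→23/125; 23/125+47/250→93/250; 27/125+93/250→147/250; 103/250+147/250→1. L = 268/125 ≈ 2.1440.
L − H = 2.1440 − 2.0640 = 0.080 bits.

0.080 bits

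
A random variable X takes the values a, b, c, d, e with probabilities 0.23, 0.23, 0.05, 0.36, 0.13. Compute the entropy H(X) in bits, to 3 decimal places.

H = −Σ pᵢ log₂ pᵢ.
−0.23·log₂(0.23) = 0.4877
−0.23·log₂(0.23) = 0.4877
−0.05·log₂(0.05) = 0.2161
−0.36·log₂(0.36) = 0.5306
−0.13·log₂(0.13) = 0.3826
Sum ≈ 2.1047 → 2.105 bits.

2.105 bits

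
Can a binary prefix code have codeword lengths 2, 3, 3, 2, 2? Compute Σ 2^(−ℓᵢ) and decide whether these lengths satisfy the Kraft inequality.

With common denominator 2^3 = 8: Σ 2^(−ℓᵢ) = 2/8 + 1/8 + 1/8 + 2/8 + 2/8 = 8/8 = 1.
Kraft's inequality requires Σ ≤ 1; here Σ = 1 ≤ 1, so such a prefix code exists.

1; yes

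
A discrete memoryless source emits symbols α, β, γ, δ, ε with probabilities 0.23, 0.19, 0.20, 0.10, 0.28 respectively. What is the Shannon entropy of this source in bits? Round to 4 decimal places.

2.2537 bits

H = −Σ pᵢ log₂ pᵢ.
−0.23·log₂(0.23) = 0.4877
−0.19·log₂(0.19) = 0.4552
−0.20·log₂(0.20) = 0.4644
−0.10·log₂(0.10) = 0.3322
−0.28·log₂(0.28) = 0.5142
Sum ≈ 2.2537 → 2.2537 bits.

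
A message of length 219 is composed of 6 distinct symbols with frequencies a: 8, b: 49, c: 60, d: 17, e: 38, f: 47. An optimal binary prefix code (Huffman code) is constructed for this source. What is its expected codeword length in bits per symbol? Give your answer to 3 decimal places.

Probabilities are the counts divided by 219.
Repeatedly combine the two least-probable nodes; the expected code length is the sum of the merged weights.
merge 8/219 + 17/219 → 25/219
merge 25/219 + 38/219 → 21/73
merge 47/219 + 49/219 → 32/73
merge 20/73 + 21/73 → 41/73
merge 32/73 + 41/73 → 1
L = 25/219 + 21/73 + 32/73 + 41/73 + 1 = 526/219 ≈ 2.402 bits/symbol.

2.402 bits/symbol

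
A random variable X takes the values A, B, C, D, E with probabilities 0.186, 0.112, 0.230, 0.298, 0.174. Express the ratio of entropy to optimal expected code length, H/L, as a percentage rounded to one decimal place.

98.5%

Entropy H = −Σ p log₂ p ≈ 2.2522 bits.
Huffman merges: 14/125+87/500→143/500; 93/500+23/100→52/125; 143/500+149/500→73/125; 52/125+73/125→1. L = 1143/500 ≈ 2.2860.
Efficiency = H/L = 2.2522/2.2860 = 98.5%.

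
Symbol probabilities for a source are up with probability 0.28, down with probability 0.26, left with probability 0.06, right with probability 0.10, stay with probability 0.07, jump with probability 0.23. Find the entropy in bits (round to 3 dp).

H = −Σ pᵢ log₂ pᵢ.
−0.28·log₂(0.28) = 0.5142
−0.26·log₂(0.26) = 0.5053
−0.06·log₂(0.06) = 0.2435
−0.10·log₂(0.10) = 0.3322
−0.07·log₂(0.07) = 0.2686
−0.23·log₂(0.23) = 0.4877
Sum ≈ 2.3515 → 2.351 bits.

2.351 bits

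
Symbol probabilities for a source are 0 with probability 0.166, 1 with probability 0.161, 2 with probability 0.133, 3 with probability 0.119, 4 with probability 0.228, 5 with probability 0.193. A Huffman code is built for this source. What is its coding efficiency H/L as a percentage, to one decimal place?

Entropy H = −Σ p log₂ p ≈ 2.5512 bits.
Huffman merges: 119/1000+133/1000→63/250; 161/1000+83/500→327/1000; 193/1000+57/250→421/1000; 63/250+327/1000→579/1000; 421/1000+579/1000→1. L = 2579/1000 ≈ 2.5790.
Efficiency = H/L = 2.5512/2.5790 = 98.9%.

98.9%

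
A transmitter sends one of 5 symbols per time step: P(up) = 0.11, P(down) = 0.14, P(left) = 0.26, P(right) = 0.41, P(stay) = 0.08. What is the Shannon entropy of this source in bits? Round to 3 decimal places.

2.072 bits

H = −Σ pᵢ log₂ pᵢ.
−0.11·log₂(0.11) = 0.3503
−0.14·log₂(0.14) = 0.3971
−0.26·log₂(0.26) = 0.5053
−0.41·log₂(0.41) = 0.5274
−0.08·log₂(0.08) = 0.2915
Sum ≈ 2.0716 → 2.072 bits.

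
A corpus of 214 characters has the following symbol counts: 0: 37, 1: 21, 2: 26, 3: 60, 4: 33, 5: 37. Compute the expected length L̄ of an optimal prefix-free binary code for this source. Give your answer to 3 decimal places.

Probabilities are the counts divided by 214.
Repeatedly combine the two least-probable nodes; the expected code length is the sum of the merged weights.
merge 21/214 + 13/107 → 47/214
merge 33/214 + 37/214 → 35/107
merge 37/214 + 47/214 → 42/107
merge 30/107 + 35/107 → 65/107
merge 42/107 + 65/107 → 1
L = 47/214 + 35/107 + 42/107 + 65/107 + 1 = 545/214 ≈ 2.547 bits/symbol.

2.547 bits/symbol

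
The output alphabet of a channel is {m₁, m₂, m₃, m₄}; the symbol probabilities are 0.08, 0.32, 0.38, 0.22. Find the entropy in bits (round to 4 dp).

1.8286 bits

H = −Σ pᵢ log₂ pᵢ.
−0.08·log₂(0.08) = 0.2915
−0.32·log₂(0.32) = 0.5260
−0.38·log₂(0.38) = 0.5305
−0.22·log₂(0.22) = 0.4806
Sum ≈ 1.8286 → 1.8286 bits.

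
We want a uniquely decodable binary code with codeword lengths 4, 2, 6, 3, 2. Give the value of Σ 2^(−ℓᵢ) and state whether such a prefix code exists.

0.703125; yes

With common denominator 2^6 = 64: Σ 2^(−ℓᵢ) = 4/64 + 16/64 + 1/64 + 8/64 + 16/64 = 45/64 = 0.703125.
Kraft's inequality requires Σ ≤ 1; here Σ = 0.703125 ≤ 1, so such a prefix code exists.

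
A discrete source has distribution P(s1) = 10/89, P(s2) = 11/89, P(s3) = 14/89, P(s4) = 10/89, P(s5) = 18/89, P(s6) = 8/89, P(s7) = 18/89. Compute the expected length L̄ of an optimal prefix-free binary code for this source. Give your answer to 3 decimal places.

Repeatedly combine the two least-probable nodes; the expected code length is the sum of the merged weights.
merge 8/89 + 10/89 → 18/89
merge 10/89 + 11/89 → 21/89
merge 14/89 + 18/89 → 32/89
merge 18/89 + 18/89 → 36/89
merge 21/89 + 32/89 → 53/89
merge 36/89 + 53/89 → 1
L = 18/89 + 21/89 + 32/89 + 36/89 + 53/89 + 1 = 249/89 ≈ 2.798 bits/symbol.

2.798 bits/symbol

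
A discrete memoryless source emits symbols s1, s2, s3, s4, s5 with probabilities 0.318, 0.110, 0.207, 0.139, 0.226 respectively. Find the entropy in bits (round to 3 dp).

2.227 bits

H = −Σ pᵢ log₂ pᵢ.
−0.318·log₂(0.318) = 0.5256
−0.110·log₂(0.110) = 0.3503
−0.207·log₂(0.207) = 0.4704
−0.139·log₂(0.139) = 0.3957
−0.226·log₂(0.226) = 0.4849
Sum ≈ 2.2269 → 2.227 bits.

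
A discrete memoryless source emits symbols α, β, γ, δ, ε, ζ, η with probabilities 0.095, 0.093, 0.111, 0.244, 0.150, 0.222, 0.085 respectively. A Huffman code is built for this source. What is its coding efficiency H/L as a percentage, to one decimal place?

Entropy H = −Σ p log₂ p ≈ 2.6847 bits.
Huffman merges: 17/200+93/1000→89/500; 19/200+111/1000→103/500; 3/20+89/500→41/125; 103/500+111/500→107/250; 61/250+41/125→143/250; 107/250+143/250→1. L = 339/125 ≈ 2.7120.
Efficiency = H/L = 2.6847/2.7120 = 99.0%.

99.0%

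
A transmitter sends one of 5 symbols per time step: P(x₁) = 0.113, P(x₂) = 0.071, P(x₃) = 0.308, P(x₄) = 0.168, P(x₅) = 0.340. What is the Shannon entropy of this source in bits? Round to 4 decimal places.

2.1112 bits

H = −Σ pᵢ log₂ pᵢ.
−0.113·log₂(0.113) = 0.3555
−0.071·log₂(0.071) = 0.2709
−0.308·log₂(0.308) = 0.5233
−0.168·log₂(0.168) = 0.4323
−0.340·log₂(0.340) = 0.5292
Sum ≈ 2.1112 → 2.1112 bits.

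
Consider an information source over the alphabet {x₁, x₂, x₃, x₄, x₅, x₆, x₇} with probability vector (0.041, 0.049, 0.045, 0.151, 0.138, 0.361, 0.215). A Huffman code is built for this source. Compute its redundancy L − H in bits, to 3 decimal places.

0.077 bits

Entropy H = −Σ p log₂ p ≈ 2.4170 bits.
Huffman merges: 41/1000+9/200→43/500; 49/1000+43/500→27/200; 27/200+69/500→273/1000; 151/1000+43/200→183/500; 273/1000+361/1000→317/500; 183/500+317/500→1. L = 1247/500 ≈ 2.4940.
L − H = 2.4940 − 2.4170 = 0.077 bits.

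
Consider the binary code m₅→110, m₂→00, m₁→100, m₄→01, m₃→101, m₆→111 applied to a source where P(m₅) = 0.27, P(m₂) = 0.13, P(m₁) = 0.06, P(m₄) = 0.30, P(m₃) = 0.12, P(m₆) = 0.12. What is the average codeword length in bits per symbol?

2.57 bits/symbol

L̄ = Σ pᵢ·ℓᵢ = 0.27·3 + 0.13·2 + 0.06·3 + 0.30·2 + 0.12·3 + 0.12·3 = 2.57 bits/symbol.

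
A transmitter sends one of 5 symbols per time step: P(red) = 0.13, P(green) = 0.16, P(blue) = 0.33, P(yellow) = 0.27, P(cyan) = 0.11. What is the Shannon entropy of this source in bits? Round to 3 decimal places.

2.194 bits

H = −Σ pᵢ log₂ pᵢ.
−0.13·log₂(0.13) = 0.3826
−0.16·log₂(0.16) = 0.4230
−0.33·log₂(0.33) = 0.5278
−0.27·log₂(0.27) = 0.5100
−0.11·log₂(0.11) = 0.3503
Sum ≈ 2.1938 → 2.194 bits.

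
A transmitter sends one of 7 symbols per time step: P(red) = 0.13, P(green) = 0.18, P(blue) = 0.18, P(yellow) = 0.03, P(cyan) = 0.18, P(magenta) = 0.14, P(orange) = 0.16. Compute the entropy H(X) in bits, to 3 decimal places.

2.690 bits

H = −Σ pᵢ log₂ pᵢ.
−0.13·log₂(0.13) = 0.3826
−0.18·log₂(0.18) = 0.4453
−0.18·log₂(0.18) = 0.4453
−0.03·log₂(0.03) = 0.1518
−0.18·log₂(0.18) = 0.4453
−0.14·log₂(0.14) = 0.3971
−0.16·log₂(0.16) = 0.4230
Sum ≈ 2.6905 → 2.690 bits.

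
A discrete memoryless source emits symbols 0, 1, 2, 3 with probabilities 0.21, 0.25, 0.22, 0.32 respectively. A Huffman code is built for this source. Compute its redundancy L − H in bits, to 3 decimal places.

Entropy H = −Σ p log₂ p ≈ 1.9794 bits.
Huffman merges: 21/100+11/50→43/100; 1/4+8/25→57/100; 43/100+57/100→1. L = 2 ≈ 2.0000.
L − H = 2.0000 − 1.9794 = 0.021 bits.

0.021 bits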